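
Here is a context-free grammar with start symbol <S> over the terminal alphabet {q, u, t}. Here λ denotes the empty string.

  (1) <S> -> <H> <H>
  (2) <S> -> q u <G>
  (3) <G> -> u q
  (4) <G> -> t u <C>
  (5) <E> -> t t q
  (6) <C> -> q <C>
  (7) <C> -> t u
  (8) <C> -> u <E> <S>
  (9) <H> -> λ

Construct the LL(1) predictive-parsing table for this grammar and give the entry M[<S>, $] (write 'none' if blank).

FIRST(<G>): from <G>->u q we get {u}; from <G>->t u <C> we get {t}. So FIRST(<G>) = {t, u}.
FIRST(<E>): from <E>->t t q we get {t}. So FIRST(<E>) = {t}.
FIRST(<C>): from <C>->q <C> we get {q}; from <C>->t u we get {t}; from <C>->u <E> <S> we get {u}. So FIRST(<C>) = {q, t, u}.
FIRST(<H>): from <H>->λ we get {λ}. So FIRST(<H>) = {λ}.
FIRST(<S>): from <S>-><H> <H> we get {λ}; from <S>->q u <G> we get {q}. So FIRST(<S>) = {λ, q}.
FOLLOW(<S>) includes $ since <S> is the start symbol.
FOLLOW(<S>): in <C>->u <E> <S>, the suffix after <S> is empty, so FOLLOW(<S>) ⊇ FOLLOW(<C>) = {$}. Thus FOLLOW(<S>) = {$}.
FOLLOW(<C>): in <G>->t u <C>, the suffix after <C> is empty, so FOLLOW(<C>) ⊇ FOLLOW(<G>) = {$}; in <C>->q <C>, the suffix after <C> is empty (adds nothing new). Thus FOLLOW(<C>) = {$}.
For <S> -> <H> <H>: FIRST(<H> <H>) = {λ}, so it goes in M[<S>, t] for t ∈ {}; since λ ∈ FIRST, also for every t ∈ FOLLOW(<S>) = {$}.
For <S> -> q u <G>: FIRST(q u <G>) = {q}, so it goes in M[<S>, t] for t ∈ {q}.

<S> -> <H> <H>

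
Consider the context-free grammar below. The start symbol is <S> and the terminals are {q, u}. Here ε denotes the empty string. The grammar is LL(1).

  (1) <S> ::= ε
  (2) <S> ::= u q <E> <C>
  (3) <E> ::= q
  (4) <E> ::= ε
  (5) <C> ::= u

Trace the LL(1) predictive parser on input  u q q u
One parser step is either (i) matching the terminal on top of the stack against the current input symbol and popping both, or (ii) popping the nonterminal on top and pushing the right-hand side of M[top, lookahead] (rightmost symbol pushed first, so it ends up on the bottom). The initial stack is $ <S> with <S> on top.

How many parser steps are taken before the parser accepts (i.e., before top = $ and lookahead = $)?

7

step 1: stack=$ <S>  input=u q q u $  — expand <S> ::= u q <E> <C>
step 2: stack=$ <C> <E> q u  input=u q q u $  — match u
step 3: stack=$ <C> <E> q  input=q q u $  — match q
step 4: stack=$ <C> <E>  input=q u $  — expand <E> ::= q
step 5: stack=$ <C> q  input=q u $  — match q
step 6: stack=$ <C>  input=u $  — expand <C> ::= u
step 7: stack=$ u  input=u $  — match u
Accept reached after 7 steps.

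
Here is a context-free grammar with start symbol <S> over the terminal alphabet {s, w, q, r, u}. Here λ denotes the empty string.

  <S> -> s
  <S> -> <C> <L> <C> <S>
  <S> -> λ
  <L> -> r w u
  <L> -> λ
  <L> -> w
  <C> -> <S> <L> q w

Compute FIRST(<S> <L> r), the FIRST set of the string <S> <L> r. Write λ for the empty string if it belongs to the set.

FIRST(<L>) = {λ, r, w}
FIRST(<S>) = {λ, q, r, s, w}  (via <C> <L> <C> <S>)
FIRST(<C>) = {q, r, s, w}  (via <S> <L> q w)
FIRST(<S> <L> r): take FIRST of each symbol in turn, carrying on past any symbol whose FIRST contains λ; result {q, r, s, w}.

{q, r, s, w}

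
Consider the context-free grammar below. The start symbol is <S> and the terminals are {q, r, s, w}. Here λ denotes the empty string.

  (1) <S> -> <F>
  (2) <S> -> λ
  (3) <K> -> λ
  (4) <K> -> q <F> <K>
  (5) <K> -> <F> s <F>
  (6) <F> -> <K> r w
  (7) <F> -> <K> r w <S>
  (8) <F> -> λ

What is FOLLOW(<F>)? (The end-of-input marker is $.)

{$, q, r, s}

FIRST(<S>): from <S>-><F> we get {λ, q, r, s}; from <S>->λ we get {λ}. So FIRST(<S>) = {λ, q, r, s}.
FIRST(<K>): from <K>->λ we get {λ}; from <K>->q <F> <K> we get {q}; from <K>-><F> s <F> we get {q, r, s}. So FIRST(<K>) = {λ, q, r, s}.
FIRST(<F>): from <F>-><K> r w we get {q, r, s}; from <F>-><K> r w <S> we get {q, r, s}; from <F>->λ we get {λ}. So FIRST(<F>) = {λ, q, r, s}.
FOLLOW(<S>) includes $ since <S> is the start symbol.
FOLLOW(<K>): in <K>->q <F> <K>, the suffix after <K> is empty (adds nothing new); in <F>-><K> r w, <K> is followed by r w with FIRST {r}; in <F>-><K> r w <S>, <K> is followed by r w <S> with FIRST {r}. Thus FOLLOW(<K>) = {r}.
FOLLOW(<S>): in <F>-><K> r w <S>, the suffix after <S> is empty, so FOLLOW(<S>) ⊇ FOLLOW(<F>) = {$, q, r, s}. Thus FOLLOW(<S>) = {$, q, r, s}.
FOLLOW(<F>): in <S>-><F>, the suffix after <F> is empty, so FOLLOW(<F>) ⊇ FOLLOW(<S>) = {$, q, r, s}; in <K>->q <F> <K>, <F> is followed by <K> with FIRST {λ, q, r, s}; in <K>->q <F> <K>, the suffix after <F> is nullable, so FOLLOW(<F>) ⊇ FOLLOW(<K>) = {r}; in <K>-><F> s <F> (occurrence 1), <F> is followed by s <F> with FIRST {s}; in <K>-><F> s <F> (occurrence 2), the suffix after <F> is empty, so FOLLOW(<F>) ⊇ FOLLOW(<K>) = {r}. Thus FOLLOW(<F>) = {$, q, r, s}.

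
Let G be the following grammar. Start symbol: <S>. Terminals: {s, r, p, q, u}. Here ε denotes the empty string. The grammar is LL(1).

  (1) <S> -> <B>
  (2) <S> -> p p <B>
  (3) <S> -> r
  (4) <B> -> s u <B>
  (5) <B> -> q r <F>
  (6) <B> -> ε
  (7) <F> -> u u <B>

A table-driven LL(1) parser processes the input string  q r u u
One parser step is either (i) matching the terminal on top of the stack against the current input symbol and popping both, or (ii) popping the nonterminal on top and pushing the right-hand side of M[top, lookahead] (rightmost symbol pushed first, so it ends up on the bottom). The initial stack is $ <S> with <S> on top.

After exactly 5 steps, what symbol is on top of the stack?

     Stack      Input      Action
  1  $ <S>      q r u u $  expand <S> -> <B>
  2  $ <B>      q r u u $  expand <B> -> q r <F>
  3  $ <F> r q  q r u u $  match q
  4  $ <F> r    r u u $    match r
  5  $ <F>      u u $      expand <F> -> u u <B>
Stack after step 5: $ <B> u u (top = u).

u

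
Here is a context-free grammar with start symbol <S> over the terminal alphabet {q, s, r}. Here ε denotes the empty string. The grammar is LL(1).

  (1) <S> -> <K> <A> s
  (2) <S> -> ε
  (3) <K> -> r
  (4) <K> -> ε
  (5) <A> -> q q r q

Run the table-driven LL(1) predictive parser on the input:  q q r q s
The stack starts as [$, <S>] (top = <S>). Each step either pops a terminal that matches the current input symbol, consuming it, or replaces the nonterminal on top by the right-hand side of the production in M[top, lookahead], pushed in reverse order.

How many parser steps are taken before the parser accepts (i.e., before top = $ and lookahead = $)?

8

step 1: stack=$ <S>  input=q q r q s $  — expand <S> -> <K> <A> s
step 2: stack=$ s <A> <K>  input=q q r q s $  — expand <K> -> ε
step 3: stack=$ s <A>  input=q q r q s $  — expand <A> -> q q r q
step 4: stack=$ s q r q q  input=q q r q s $  — match q
step 5: stack=$ s q r q  input=q r q s $  — match q
step 6: stack=$ s q r  input=r q s $  — match r
step 7: stack=$ s q  input=q s $  — match q
step 8: stack=$ s  input=s $  — match s
Accept reached after 8 steps.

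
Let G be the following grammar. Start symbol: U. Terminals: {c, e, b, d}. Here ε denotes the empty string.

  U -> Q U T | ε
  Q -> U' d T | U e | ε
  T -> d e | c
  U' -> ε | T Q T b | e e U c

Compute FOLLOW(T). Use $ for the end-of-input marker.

{$, b, c, d, e}

FIRST(T) = {c, d}
FIRST(U') = {ε, c, d, e}  (via T Q T b)
FIRST(U) = {ε, c, d, e}  (via Q U T)
FIRST(Q) = {ε, c, d, e}  (via U' d T, U e)
FOLLOW(U) includes $ since U is the start symbol.
FOLLOW(U): in U->Q U T, U is followed by T with FIRST {c, d}; in Q->U e, U is followed by e with FIRST {e}; in U'->e e U c, U is followed by c with FIRST {c}. Thus FOLLOW(U) = {$, c, d, e}.
FOLLOW(Q): in U->Q U T, Q is followed by U T with FIRST {c, d, e}; in U'->T Q T b, Q is followed by T b with FIRST {c, d}. Thus FOLLOW(Q) = {c, d, e}.
FOLLOW(T): in U->Q U T, the suffix after T is empty, so FOLLOW(T) ⊇ FOLLOW(U) = {$, c, d, e}; in Q->U' d T, the suffix after T is empty, so FOLLOW(T) ⊇ FOLLOW(Q) = {c, d, e}; in U'->T Q T b (occurrence 1), T is followed by Q T b with FIRST {c, d, e}; in U'->T Q T b (occurrence 2), T is followed by b with FIRST {b}. Thus FOLLOW(T) = {$, b, c, d, e}.
FOLLOW(U'): in Q->U' d T, U' is followed by d T with FIRST {d}. Thus FOLLOW(U') = {d}.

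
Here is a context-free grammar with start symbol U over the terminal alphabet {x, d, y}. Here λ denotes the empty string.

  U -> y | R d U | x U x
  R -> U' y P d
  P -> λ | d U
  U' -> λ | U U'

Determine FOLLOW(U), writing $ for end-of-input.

FIRST(P) = {λ, d}
FIRST(U) = {x, y}  (via R d U)
FIRST(U') = {λ, x, y}  (via U U')
FIRST(R) = {x, y}  (via U' y P d)
FOLLOW(U) includes $ since U is the start symbol.
FOLLOW(R): in U->R d U, R is followed by d U with FIRST {d}. Thus FOLLOW(R) = {d}.
FOLLOW(P): in R->U' y P d, P is followed by d with FIRST {d}. Thus FOLLOW(P) = {d}.
FOLLOW(U'): in R->U' y P d, U' is followed by y P d with FIRST {y}; in U'->U U', the suffix after U' is empty (adds nothing new). Thus FOLLOW(U') = {y}.
FOLLOW(U): in U->R d U, the suffix after U is empty (adds nothing new); in U->x U x, U is followed by x with FIRST {x}; in P->d U, the suffix after U is empty, so FOLLOW(U) ⊇ FOLLOW(P) = {d}; in U'->U U', U is followed by U' with FIRST {λ, x, y}; in U'->U U', the suffix after U is nullable, so FOLLOW(U) ⊇ FOLLOW(U') = {y}. Thus FOLLOW(U) = {$, d, x, y}.

{$, d, x, y}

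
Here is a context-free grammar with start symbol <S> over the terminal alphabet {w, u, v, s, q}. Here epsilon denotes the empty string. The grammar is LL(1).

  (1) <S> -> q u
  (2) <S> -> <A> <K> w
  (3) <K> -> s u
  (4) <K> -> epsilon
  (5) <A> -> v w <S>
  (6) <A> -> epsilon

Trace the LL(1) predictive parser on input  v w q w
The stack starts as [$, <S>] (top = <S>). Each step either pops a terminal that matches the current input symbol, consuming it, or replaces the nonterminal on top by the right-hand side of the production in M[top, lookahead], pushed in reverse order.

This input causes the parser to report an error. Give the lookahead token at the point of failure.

w

     Stack            Input      Action
  1  $ <S>            v w q w $  expand <S> -> <A> <K> w
  2  $ w <K> <A>      v w q w $  expand <A> -> v w <S>
  3  $ w <K> <S> w v  v w q w $  match v
  4  $ w <K> <S> w    w q w $    match w
  5  $ w <K> <S>      q w $      expand <S> -> q u
  6  $ w <K> u q      q w $      match q
  7  $ w <K> u        w $        error: top is terminal u but lookahead is w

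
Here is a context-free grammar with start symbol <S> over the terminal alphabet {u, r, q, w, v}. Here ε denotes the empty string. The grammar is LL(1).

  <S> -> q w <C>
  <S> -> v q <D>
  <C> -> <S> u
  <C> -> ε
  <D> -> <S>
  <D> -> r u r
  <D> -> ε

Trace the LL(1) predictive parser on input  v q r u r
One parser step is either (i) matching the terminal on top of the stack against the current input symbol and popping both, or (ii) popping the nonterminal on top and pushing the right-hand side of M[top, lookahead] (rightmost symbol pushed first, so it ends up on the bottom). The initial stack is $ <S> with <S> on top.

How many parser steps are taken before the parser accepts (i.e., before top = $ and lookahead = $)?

step 1: stack=$ <S>  input=v q r u r $  — expand <S> -> v q <D>
step 2: stack=$ <D> q v  input=v q r u r $  — match v
step 3: stack=$ <D> q  input=q r u r $  — match q
step 4: stack=$ <D>  input=r u r $  — expand <D> -> r u r
step 5: stack=$ r u r  input=r u r $  — match r
step 6: stack=$ r u  input=u r $  — match u
step 7: stack=$ r  input=r $  — match r
Accept reached after 7 steps.

7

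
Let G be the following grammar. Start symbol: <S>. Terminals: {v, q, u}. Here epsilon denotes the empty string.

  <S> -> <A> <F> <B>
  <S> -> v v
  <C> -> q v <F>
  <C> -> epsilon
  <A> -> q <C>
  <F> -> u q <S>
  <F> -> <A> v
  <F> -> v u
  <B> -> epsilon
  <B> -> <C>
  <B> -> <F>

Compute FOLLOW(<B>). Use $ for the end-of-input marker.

{$, q, u, v}

FIRST(<C>) = {epsilon, q}
FIRST(<A>) = {q}
FIRST(<S>) = {q, v}  (via <A> <F> <B>)
FIRST(<F>) = {q, u, v}  (via <A> v)
FIRST(<B>) = {epsilon, q, u, v}  (via <C>, <F>)
FOLLOW(<S>) includes $ since <S> is the start symbol.
FOLLOW(<A>): in <S>-><A> <F> <B>, <A> is followed by <F> <B> with FIRST {q, u, v}; in <F>-><A> v, <A> is followed by v with FIRST {v}. Thus FOLLOW(<A>) = {q, u, v}.
FOLLOW(<S>): in <F>->u q <S>, the suffix after <S> is empty, so FOLLOW(<S>) ⊇ FOLLOW(<F>) = {$, q, u, v}. Thus FOLLOW(<S>) = {$, q, u, v}.
FOLLOW(<B>): in <S>-><A> <F> <B>, the suffix after <B> is empty, so FOLLOW(<B>) ⊇ FOLLOW(<S>) = {$, q, u, v}. Thus FOLLOW(<B>) = {$, q, u, v}.
FOLLOW(<C>): in <A>->q <C>, the suffix after <C> is empty, so FOLLOW(<C>) ⊇ FOLLOW(<A>) = {q, u, v}; in <B>-><C>, the suffix after <C> is empty, so FOLLOW(<C>) ⊇ FOLLOW(<B>) = {$, q, u, v}. Thus FOLLOW(<C>) = {$, q, u, v}.
FOLLOW(<F>): in <S>-><A> <F> <B>, <F> is followed by <B> with FIRST {epsilon, q, u, v}; in <S>-><A> <F> <B>, the suffix after <F> is nullable, so FOLLOW(<F>) ⊇ FOLLOW(<S>) = {$, q, u, v}; in <C>->q v <F>, the suffix after <F> is empty, so FOLLOW(<F>) ⊇ FOLLOW(<C>) = {$, q, u, v}; in <B>-><F>, the suffix after <F> is empty, so FOLLOW(<F>) ⊇ FOLLOW(<B>) = {$, q, u, v}. Thus FOLLOW(<F>) = {$, q, u, v}.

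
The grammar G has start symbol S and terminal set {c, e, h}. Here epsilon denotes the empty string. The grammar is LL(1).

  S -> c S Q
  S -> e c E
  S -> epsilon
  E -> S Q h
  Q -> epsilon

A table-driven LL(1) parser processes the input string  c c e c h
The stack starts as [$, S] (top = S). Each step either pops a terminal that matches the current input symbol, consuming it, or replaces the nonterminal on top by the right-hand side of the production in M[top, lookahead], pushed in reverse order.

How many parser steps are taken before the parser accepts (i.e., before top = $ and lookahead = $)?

13

      Stack        Input        Action
   1  $ S          c c e c h $  expand S -> c S Q
   2  $ Q S c      c c e c h $  match c
   3  $ Q S        c e c h $    expand S -> c S Q
   4  $ Q Q S c    c e c h $    match c
   5  $ Q Q S      e c h $      expand S -> e c E
   6  $ Q Q E c e  e c h $      match e
   7  $ Q Q E c    c h $        match c
   8  $ Q Q E      h $          expand E -> S Q h
   9  $ Q Q h Q S  h $          expand S -> epsilon
  10  $ Q Q h Q    h $          expand Q -> epsilon
  11  $ Q Q h      h $          match h
  12  $ Q Q        $            expand Q -> epsilon
  13  $ Q          $            expand Q -> epsilon
Accept reached after 13 steps.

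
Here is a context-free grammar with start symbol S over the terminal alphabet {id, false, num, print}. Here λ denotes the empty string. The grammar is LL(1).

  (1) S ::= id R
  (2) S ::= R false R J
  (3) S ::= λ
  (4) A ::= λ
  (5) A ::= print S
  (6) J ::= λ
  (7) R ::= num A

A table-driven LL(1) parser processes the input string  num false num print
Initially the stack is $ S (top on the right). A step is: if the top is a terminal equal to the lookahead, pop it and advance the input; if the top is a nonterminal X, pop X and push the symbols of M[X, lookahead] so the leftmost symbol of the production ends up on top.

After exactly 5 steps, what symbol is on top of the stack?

R

     Stack              Input                  Action
  1  $ S                num false num print $  expand S ::= R false R J
  2  $ J R false R      num false num print $  expand R ::= num A
  3  $ J R false A num  num false num print $  match num
  4  $ J R false A      false num print $      expand A ::= λ
  5  $ J R false        false num print $      match false
Stack after step 5: $ J R (top = R).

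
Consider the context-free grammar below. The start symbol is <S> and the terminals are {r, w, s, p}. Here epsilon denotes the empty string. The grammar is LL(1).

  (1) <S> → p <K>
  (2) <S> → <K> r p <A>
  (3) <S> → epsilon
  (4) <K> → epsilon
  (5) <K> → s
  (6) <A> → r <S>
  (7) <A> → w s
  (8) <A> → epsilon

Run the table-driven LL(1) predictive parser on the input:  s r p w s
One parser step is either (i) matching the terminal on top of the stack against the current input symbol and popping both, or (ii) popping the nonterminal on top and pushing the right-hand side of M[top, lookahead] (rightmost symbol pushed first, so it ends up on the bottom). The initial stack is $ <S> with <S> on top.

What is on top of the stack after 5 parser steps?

     Stack          Input        Action
  1  $ <S>          s r p w s $  expand <S> → <K> r p <A>
  2  $ <A> p r <K>  s r p w s $  expand <K> → s
  3  $ <A> p r s    s r p w s $  match s
  4  $ <A> p r      r p w s $    match r
  5  $ <A> p        p w s $      match p
Stack after step 5: $ <A> (top = <A>).

<A>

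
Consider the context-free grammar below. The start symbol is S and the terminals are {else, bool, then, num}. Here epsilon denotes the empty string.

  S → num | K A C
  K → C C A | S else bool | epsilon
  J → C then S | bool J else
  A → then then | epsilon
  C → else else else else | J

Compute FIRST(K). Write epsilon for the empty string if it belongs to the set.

{epsilon, bool, else, num, then}

FIRST(A) = {epsilon, then}
FIRST(S) = {bool, else, num, then}  (via K A C)
FIRST(K) = {epsilon, bool, else, num, then}  (via C C A, S else bool)
FIRST(J) = {bool, else}  (via C then S)
FIRST(C) = {bool, else}  (via J)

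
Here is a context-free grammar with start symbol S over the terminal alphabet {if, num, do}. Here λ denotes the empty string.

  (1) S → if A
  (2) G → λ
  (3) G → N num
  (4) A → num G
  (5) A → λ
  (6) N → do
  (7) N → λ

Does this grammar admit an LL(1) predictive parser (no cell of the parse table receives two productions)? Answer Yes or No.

FIRST(S) = {if}
FIRST(G) = {λ, do, num}
FIRST(A) = {λ, num}
FIRST(N) = {λ, do}
FOLLOW(S) = {$}
FOLLOW(G) = {$}
FOLLOW(A) = {$}
FOLLOW(N) = {num}
Each cell of M receives at most one production.

Yes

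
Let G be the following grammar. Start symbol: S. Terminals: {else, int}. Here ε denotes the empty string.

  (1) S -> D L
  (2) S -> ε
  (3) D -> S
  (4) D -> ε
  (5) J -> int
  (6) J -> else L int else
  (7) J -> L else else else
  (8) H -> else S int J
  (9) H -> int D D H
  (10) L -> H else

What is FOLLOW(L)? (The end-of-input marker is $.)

FIRST(H) = {else, int}
FIRST(L) = {else, int}  (via H else)
FIRST(J) = {else, int}  (via L else else else)
FIRST(S) = {ε, else, int}  (via D L)
FIRST(D) = {ε, else, int}  (via S)
FOLLOW(S) includes $ since S is the start symbol.
FOLLOW(D): in S->D L, D is followed by L with FIRST {else, int}; in H->int D D H (occurrence 1), D is followed by D H with FIRST {else, int}; in H->int D D H (occurrence 2), D is followed by H with FIRST {else, int}. Thus FOLLOW(D) = {else, int}.
FOLLOW(S): in D->S, the suffix after S is empty, so FOLLOW(S) ⊇ FOLLOW(D) = {else, int}; in H->else S int J, S is followed by int J with FIRST {int}. Thus FOLLOW(S) = {$, else, int}.
FOLLOW(H): in H->int D D H, the suffix after H is empty (adds nothing new); in L->H else, H is followed by else with FIRST {else}. Thus FOLLOW(H) = {else}.
FOLLOW(J): in H->else S int J, the suffix after J is empty, so FOLLOW(J) ⊇ FOLLOW(H) = {else}. Thus FOLLOW(J) = {else}.
FOLLOW(L): in S->D L, the suffix after L is empty, so FOLLOW(L) ⊇ FOLLOW(S) = {$, else, int}; in J->else L int else, L is followed by int else with FIRST {int}; in J->L else else else, L is followed by else else else with FIRST {else}. Thus FOLLOW(L) = {$, else, int}.

{$, else, int}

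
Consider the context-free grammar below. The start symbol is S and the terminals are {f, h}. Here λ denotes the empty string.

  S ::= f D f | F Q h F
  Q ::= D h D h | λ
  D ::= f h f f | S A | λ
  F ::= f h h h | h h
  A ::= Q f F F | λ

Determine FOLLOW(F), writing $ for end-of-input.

{$, f, h}

FIRST(F): from F::=f h h h we get {f}; from F::=h h we get {h}. So FIRST(F) = {f, h}.
FIRST(S): from S::=f D f we get {f}; from S::=F Q h F we get {f, h}. So FIRST(S) = {f, h}.
FIRST(D): from D::=f h f f we get {f}; from D::=S A we get {f, h}; from D::=λ we get {λ}. So FIRST(D) = {λ, f, h}.
FIRST(Q): from Q::=D h D h we get {f, h}; from Q::=λ we get {λ}. So FIRST(Q) = {λ, f, h}.
FIRST(A): from A::=Q f F F we get {f, h}; from A::=λ we get {λ}. So FIRST(A) = {λ, f, h}.
FOLLOW(S) includes $ since S is the start symbol.
FOLLOW(Q): in S::=F Q h F, Q is followed by h F with FIRST {h}; in A::=Q f F F, Q is followed by f F F with FIRST {f}. Thus FOLLOW(Q) = {f, h}.
FOLLOW(D): in S::=f D f, D is followed by f with FIRST {f}; in Q::=D h D h (occurrence 1), D is followed by h D h with FIRST {h}; in Q::=D h D h (occurrence 2), D is followed by h with FIRST {h}. Thus FOLLOW(D) = {f, h}.
FOLLOW(S): in D::=S A, S is followed by A with FIRST {λ, f, h}; in D::=S A, the suffix after S is nullable, so FOLLOW(S) ⊇ FOLLOW(D) = {f, h}. Thus FOLLOW(S) = {$, f, h}.
FOLLOW(A): in D::=S A, the suffix after A is empty, so FOLLOW(A) ⊇ FOLLOW(D) = {f, h}. Thus FOLLOW(A) = {f, h}.
FOLLOW(F): in S::=F Q h F (occurrence 1), F is followed by Q h F with FIRST {f, h}; in S::=F Q h F (occurrence 2), the suffix after F is empty, so FOLLOW(F) ⊇ FOLLOW(S) = {$, f, h}; in A::=Q f F F (occurrence 1), F is followed by F with FIRST {f, h}; in A::=Q f F F (occurrence 2), the suffix after F is empty, so FOLLOW(F) ⊇ FOLLOW(A) = {f, h}. Thus FOLLOW(F) = {$, f, h}.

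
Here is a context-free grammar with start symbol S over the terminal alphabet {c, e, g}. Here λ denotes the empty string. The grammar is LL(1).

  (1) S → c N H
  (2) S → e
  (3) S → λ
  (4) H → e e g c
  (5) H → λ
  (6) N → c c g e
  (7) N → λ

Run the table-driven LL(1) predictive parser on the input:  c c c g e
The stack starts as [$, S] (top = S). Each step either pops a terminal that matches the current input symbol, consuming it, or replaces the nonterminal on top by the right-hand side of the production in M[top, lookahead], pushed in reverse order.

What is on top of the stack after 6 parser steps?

step 1: stack=$ S  input=c c c g e $  — expand S → c N H
step 2: stack=$ H N c  input=c c c g e $  — match c
step 3: stack=$ H N  input=c c g e $  — expand N → c c g e
step 4: stack=$ H e g c c  input=c c g e $  — match c
step 5: stack=$ H e g c  input=c g e $  — match c
step 6: stack=$ H e g  input=g e $  — match g
Stack after step 6: $ H e (top = e).

e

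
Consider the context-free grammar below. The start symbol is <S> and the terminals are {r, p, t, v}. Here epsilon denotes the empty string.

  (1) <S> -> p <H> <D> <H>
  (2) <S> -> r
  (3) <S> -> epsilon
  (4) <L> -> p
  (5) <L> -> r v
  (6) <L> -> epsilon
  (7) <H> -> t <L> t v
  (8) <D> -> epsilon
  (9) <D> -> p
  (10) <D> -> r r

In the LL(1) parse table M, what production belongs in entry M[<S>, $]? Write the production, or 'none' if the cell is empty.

FIRST(<S>): from <S>->p <H> <D> <H> we get {p}; from <S>->r we get {r}; from <S>->epsilon we get {epsilon}. So FIRST(<S>) = {epsilon, p, r}.
FIRST(<L>): from <L>->p we get {p}; from <L>->r v we get {r}; from <L>->epsilon we get {epsilon}. So FIRST(<L>) = {epsilon, p, r}.
FIRST(<H>): from <H>->t <L> t v we get {t}. So FIRST(<H>) = {t}.
FIRST(<D>): from <D>->epsilon we get {epsilon}; from <D>->p we get {p}; from <D>->r r we get {r}. So FIRST(<D>) = {epsilon, p, r}.
FOLLOW(<S>) includes $ since <S> is the start symbol.
FOLLOW(<S>): <S> appears on no right-hand side. Thus FOLLOW(<S>) = {$}.
For <S> -> p <H> <D> <H>: FIRST(p <H> <D> <H>) = {p}, so it goes in M[<S>, t] for t ∈ {p}.
For <S> -> r: FIRST(r) = {r}, so it goes in M[<S>, t] for t ∈ {r}.
For <S> -> epsilon: FIRST(epsilon) = {epsilon}, so it goes in M[<S>, t] for t ∈ {}; since epsilon ∈ FIRST, also for every t ∈ FOLLOW(<S>) = {$}.

<S> -> epsilon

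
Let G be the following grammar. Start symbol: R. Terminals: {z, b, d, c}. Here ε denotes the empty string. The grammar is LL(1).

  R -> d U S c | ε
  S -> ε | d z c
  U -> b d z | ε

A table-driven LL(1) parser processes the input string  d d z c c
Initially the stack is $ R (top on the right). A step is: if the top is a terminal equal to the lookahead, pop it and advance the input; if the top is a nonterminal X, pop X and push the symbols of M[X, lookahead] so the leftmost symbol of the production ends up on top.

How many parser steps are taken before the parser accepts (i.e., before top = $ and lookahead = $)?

8

step 1: stack=$ R  input=d d z c c $  — expand R -> d U S c
step 2: stack=$ c S U d  input=d d z c c $  — match d
step 3: stack=$ c S U  input=d z c c $  — expand U -> ε
step 4: stack=$ c S  input=d z c c $  — expand S -> d z c
step 5: stack=$ c c z d  input=d z c c $  — match d
step 6: stack=$ c c z  input=z c c $  — match z
step 7: stack=$ c c  input=c c $  — match c
step 8: stack=$ c  input=c $  — match c
Accept reached after 8 steps.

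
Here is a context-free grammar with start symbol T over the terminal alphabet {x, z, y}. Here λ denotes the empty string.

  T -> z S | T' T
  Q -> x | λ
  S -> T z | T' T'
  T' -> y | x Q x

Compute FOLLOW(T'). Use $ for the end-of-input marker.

FIRST(Q): from Q->x we get {x}; from Q->λ we get {λ}. So FIRST(Q) = {λ, x}.
FIRST(T'): from T'->y we get {y}; from T'->x Q x we get {x}. So FIRST(T') = {x, y}.
FIRST(T): from T->z S we get {z}; from T->T' T we get {x, y}. So FIRST(T) = {x, y, z}.
FIRST(S): from S->T z we get {x, y, z}; from S->T' T' we get {x, y}. So FIRST(S) = {x, y, z}.
FOLLOW(T) includes $ since T is the start symbol.
FOLLOW(T): in T->T' T, the suffix after T is empty (adds nothing new); in S->T z, T is followed by z with FIRST {z}. Thus FOLLOW(T) = {$, z}.
FOLLOW(Q): in T'->x Q x, Q is followed by x with FIRST {x}. Thus FOLLOW(Q) = {x}.
FOLLOW(S): in T->z S, the suffix after S is empty, so FOLLOW(S) ⊇ FOLLOW(T) = {$, z}. Thus FOLLOW(S) = {$, z}.
FOLLOW(T'): in T->T' T, T' is followed by T with FIRST {x, y, z}; in S->T' T' (occurrence 1), T' is followed by T' with FIRST {x, y}; in S->T' T' (occurrence 2), the suffix after T' is empty, so FOLLOW(T') ⊇ FOLLOW(S) = {$, z}. Thus FOLLOW(T') = {$, x, y, z}.

{$, x, y, z}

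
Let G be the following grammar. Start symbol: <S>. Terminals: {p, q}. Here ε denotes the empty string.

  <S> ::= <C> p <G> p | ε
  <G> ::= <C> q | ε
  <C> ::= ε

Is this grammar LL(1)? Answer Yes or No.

Yes

FIRST(<S>) = {ε, p}
FIRST(<G>) = {ε, q}
FIRST(<C>) = {ε}
FOLLOW(<S>) = {$}
FOLLOW(<G>) = {p}
FOLLOW(<C>) = {p, q}
Each cell of M receives at most one production.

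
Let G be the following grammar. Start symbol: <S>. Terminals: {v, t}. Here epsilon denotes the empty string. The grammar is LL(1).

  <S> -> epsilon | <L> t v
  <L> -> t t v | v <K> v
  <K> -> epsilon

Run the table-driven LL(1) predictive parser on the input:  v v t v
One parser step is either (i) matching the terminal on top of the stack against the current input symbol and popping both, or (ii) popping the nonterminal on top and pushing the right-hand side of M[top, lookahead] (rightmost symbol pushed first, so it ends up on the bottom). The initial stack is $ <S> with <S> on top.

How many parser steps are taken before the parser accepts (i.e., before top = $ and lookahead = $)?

step 1: stack=$ <S>  input=v v t v $  — expand <S> -> <L> t v
step 2: stack=$ v t <L>  input=v v t v $  — expand <L> -> v <K> v
step 3: stack=$ v t v <K> v  input=v v t v $  — match v
step 4: stack=$ v t v <K>  input=v t v $  — expand <K> -> epsilon
step 5: stack=$ v t v  input=v t v $  — match v
step 6: stack=$ v t  input=t v $  — match t
step 7: stack=$ v  input=v $  — match v
Accept reached after 7 steps.

7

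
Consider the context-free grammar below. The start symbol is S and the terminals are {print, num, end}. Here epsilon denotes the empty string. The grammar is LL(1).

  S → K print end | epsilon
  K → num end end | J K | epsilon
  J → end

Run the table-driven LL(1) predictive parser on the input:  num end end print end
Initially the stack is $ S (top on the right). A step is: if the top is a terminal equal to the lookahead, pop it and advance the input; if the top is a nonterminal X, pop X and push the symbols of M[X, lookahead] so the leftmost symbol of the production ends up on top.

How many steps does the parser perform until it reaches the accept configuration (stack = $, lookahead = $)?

step 1: stack=$ S  input=num end end print end $  — expand S → K print end
step 2: stack=$ end print K  input=num end end print end $  — expand K → num end end
step 3: stack=$ end print end end num  input=num end end print end $  — match num
step 4: stack=$ end print end end  input=end end print end $  — match end
step 5: stack=$ end print end  input=end print end $  — match end
step 6: stack=$ end print  input=print end $  — match print
step 7: stack=$ end  input=end $  — match end
Accept reached after 7 steps.

7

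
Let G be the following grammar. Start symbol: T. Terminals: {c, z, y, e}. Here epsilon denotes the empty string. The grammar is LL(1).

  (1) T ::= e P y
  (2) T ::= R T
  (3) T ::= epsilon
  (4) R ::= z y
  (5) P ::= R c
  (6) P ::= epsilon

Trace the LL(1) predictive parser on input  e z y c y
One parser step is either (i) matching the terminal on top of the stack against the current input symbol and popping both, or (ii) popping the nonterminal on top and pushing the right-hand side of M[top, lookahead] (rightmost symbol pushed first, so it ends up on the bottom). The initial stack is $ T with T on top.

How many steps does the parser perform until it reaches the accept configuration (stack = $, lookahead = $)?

8

step 1: stack=$ T  input=e z y c y $  — expand T ::= e P y
step 2: stack=$ y P e  input=e z y c y $  — match e
step 3: stack=$ y P  input=z y c y $  — expand P ::= R c
step 4: stack=$ y c R  input=z y c y $  — expand R ::= z y
step 5: stack=$ y c y z  input=z y c y $  — match z
step 6: stack=$ y c y  input=y c y $  — match y
step 7: stack=$ y c  input=c y $  — match c
step 8: stack=$ y  input=y $  — match y
Accept reached after 8 steps.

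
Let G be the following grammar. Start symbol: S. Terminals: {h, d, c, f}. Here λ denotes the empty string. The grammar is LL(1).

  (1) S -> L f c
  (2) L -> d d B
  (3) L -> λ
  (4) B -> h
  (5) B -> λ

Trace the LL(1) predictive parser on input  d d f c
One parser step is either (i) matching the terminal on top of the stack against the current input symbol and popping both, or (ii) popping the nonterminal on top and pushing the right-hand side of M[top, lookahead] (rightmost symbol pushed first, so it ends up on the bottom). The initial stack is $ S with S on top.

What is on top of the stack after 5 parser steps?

f

step 1: stack=$ S  input=d d f c $  — expand S -> L f c
step 2: stack=$ c f L  input=d d f c $  — expand L -> d d B
step 3: stack=$ c f B d d  input=d d f c $  — match d
step 4: stack=$ c f B d  input=d f c $  — match d
step 5: stack=$ c f B  input=f c $  — expand B -> λ
Stack after step 5: $ c f (top = f).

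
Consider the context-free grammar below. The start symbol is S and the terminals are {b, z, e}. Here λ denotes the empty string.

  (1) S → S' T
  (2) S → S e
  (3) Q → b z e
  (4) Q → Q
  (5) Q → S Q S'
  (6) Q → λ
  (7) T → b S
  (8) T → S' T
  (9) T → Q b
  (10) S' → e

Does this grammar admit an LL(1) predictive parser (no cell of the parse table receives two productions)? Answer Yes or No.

No

FIRST(S) = {e}
FIRST(Q) = {λ, b, e}
FIRST(T) = {b, e}
FIRST(S') = {e}
FOLLOW(S) = {$, b, e}
FOLLOW(Q) = {b, e}
FOLLOW(T) = {$, b, e}
FOLLOW(S') = {b, e}
Cell M[Q, b] receives both Q → b z e and Q → Q and Q → λ — the grammar is not LL(1).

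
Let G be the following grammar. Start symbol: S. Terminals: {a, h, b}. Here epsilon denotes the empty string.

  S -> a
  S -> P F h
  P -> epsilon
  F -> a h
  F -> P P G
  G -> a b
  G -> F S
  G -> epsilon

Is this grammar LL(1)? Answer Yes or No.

No

FIRST(S) = {a, h}
FIRST(P) = {epsilon}
FIRST(F) = {epsilon, a, h}
FIRST(G) = {epsilon, a, h}
FOLLOW(S) = {$, a, h}
FOLLOW(P) = {a, h}
FOLLOW(F) = {a, h}
FOLLOW(G) = {a, h}
Cell M[F, a] receives both F -> a h and F -> P P G — the grammar is not LL(1).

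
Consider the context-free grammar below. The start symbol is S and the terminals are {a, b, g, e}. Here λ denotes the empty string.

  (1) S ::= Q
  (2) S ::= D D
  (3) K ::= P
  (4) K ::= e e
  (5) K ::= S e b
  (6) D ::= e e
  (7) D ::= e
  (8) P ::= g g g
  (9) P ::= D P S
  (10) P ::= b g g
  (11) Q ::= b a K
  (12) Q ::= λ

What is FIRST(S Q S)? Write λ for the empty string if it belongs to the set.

FIRST(D): from D::=e e we get {e}; from D::=e we get {e}. So FIRST(D) = {e}.
FIRST(Q): from Q::=b a K we get {b}; from Q::=λ we get {λ}. So FIRST(Q) = {λ, b}.
FIRST(S): from S::=Q we get {λ, b}; from S::=D D we get {e}. So FIRST(S) = {λ, b, e}.
FIRST(P): from P::=g g g we get {g}; from P::=D P S we get {e}; from P::=b g g we get {b}. So FIRST(P) = {b, e, g}.
FIRST(K): from K::=P we get {b, e, g}; from K::=e e we get {e}; from K::=S e b we get {b, e}. So FIRST(K) = {b, e, g}.
FIRST(S Q S): take FIRST of each symbol in turn, carrying on past any symbol whose FIRST contains λ; result {λ, b, e}.

{λ, b, e}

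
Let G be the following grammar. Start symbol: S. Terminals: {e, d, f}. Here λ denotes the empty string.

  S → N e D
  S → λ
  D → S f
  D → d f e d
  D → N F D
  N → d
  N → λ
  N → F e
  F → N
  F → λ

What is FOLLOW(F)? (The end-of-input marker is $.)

{d, e, f}

FIRST(S) = {λ, d, e}  (via N e D)
FIRST(D) = {d, e, f}  (via S f, N F D)
FIRST(N) = {λ, d, e}  (via F e)
FIRST(F) = {λ, d, e}  (via N)
FOLLOW(S) includes $ since S is the start symbol.
FOLLOW(S): in D→S f, S is followed by f with FIRST {f}. Thus FOLLOW(S) = {$, f}.
FOLLOW(D): in S→N e D, the suffix after D is empty, so FOLLOW(D) ⊇ FOLLOW(S) = {$, f}; in D→N F D, the suffix after D is empty (adds nothing new). Thus FOLLOW(D) = {$, f}.
FOLLOW(F): in D→N F D, F is followed by D with FIRST {d, e, f}; in N→F e, F is followed by e with FIRST {e}. Thus FOLLOW(F) = {d, e, f}.
FOLLOW(N): in S→N e D, N is followed by e D with FIRST {e}; in D→N F D, N is followed by F D with FIRST {d, e, f}; in F→N, the suffix after N is empty, so FOLLOW(N) ⊇ FOLLOW(F) = {d, e, f}. Thus FOLLOW(N) = {d, e, f}.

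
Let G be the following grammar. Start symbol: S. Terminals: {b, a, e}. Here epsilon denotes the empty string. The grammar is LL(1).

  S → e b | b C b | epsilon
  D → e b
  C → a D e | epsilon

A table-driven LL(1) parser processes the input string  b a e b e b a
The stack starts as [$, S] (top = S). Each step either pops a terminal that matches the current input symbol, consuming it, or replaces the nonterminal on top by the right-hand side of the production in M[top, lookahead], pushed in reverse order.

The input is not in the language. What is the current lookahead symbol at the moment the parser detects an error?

a

      Stack      Input            Action
   1  $ S        b a e b e b a $  expand S → b C b
   2  $ b C b    b a e b e b a $  match b
   3  $ b C      a e b e b a $    expand C → a D e
   4  $ b e D a  a e b e b a $    match a
   5  $ b e D    e b e b a $      expand D → e b
   6  $ b e b e  e b e b a $      match e
   7  $ b e b    b e b a $        match b
   8  $ b e      e b a $          match e
   9  $ b        b a $            match b
  10  $          a $              error: stack empty but input remains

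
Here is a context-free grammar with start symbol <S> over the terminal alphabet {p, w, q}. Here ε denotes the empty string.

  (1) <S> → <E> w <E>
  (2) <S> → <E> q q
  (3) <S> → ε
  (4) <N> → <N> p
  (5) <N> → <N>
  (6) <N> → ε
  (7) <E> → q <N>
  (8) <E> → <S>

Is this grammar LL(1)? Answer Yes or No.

No

FIRST(<S>) = {ε, q, w}
FIRST(<N>) = {ε, p}
FIRST(<E>) = {ε, q, w}
FOLLOW(<S>) = {$, q, w}
FOLLOW(<N>) = {$, p, q, w}
FOLLOW(<E>) = {$, q, w}
Cell M[<E>, q] receives both <E> → q <N> and <E> → <S> — the grammar is not LL(1).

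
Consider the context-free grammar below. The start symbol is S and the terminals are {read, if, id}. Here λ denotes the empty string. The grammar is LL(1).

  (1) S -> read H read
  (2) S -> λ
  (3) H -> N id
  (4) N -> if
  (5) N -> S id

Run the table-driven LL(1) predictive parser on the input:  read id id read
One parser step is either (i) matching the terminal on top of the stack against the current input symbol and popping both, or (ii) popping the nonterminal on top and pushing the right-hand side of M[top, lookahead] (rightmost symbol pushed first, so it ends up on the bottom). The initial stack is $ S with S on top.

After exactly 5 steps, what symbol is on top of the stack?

step 1: stack=$ S  input=read id id read $  — expand S -> read H read
step 2: stack=$ read H read  input=read id id read $  — match read
step 3: stack=$ read H  input=id id read $  — expand H -> N id
step 4: stack=$ read id N  input=id id read $  — expand N -> S id
step 5: stack=$ read id id S  input=id id read $  — expand S -> λ
Stack after step 5: $ read id id (top = id).

id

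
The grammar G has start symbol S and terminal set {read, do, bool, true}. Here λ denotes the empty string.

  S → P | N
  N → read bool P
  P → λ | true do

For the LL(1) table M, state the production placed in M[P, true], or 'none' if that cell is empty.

P → true do

FIRST(N) = {read}
FIRST(P) = {λ, true}
FIRST(S) = {λ, read, true}  (via P, N)
FOLLOW(S) includes $ since S is the start symbol.
FOLLOW(S): S appears on no right-hand side. Thus FOLLOW(S) = {$}.
FOLLOW(N): in S→N, the suffix after N is empty, so FOLLOW(N) ⊇ FOLLOW(S) = {$}. Thus FOLLOW(N) = {$}.
FOLLOW(P): in S→P, the suffix after P is empty, so FOLLOW(P) ⊇ FOLLOW(S) = {$}; in N→read bool P, the suffix after P is empty, so FOLLOW(P) ⊇ FOLLOW(N) = {$}. Thus FOLLOW(P) = {$}.
For P → λ: FIRST(λ) = {λ}, so it goes in M[P, t] for t ∈ {}; since λ ∈ FIRST, also for every t ∈ FOLLOW(P) = {$}.
For P → true do: FIRST(true do) = {true}, so it goes in M[P, t] for t ∈ {true}.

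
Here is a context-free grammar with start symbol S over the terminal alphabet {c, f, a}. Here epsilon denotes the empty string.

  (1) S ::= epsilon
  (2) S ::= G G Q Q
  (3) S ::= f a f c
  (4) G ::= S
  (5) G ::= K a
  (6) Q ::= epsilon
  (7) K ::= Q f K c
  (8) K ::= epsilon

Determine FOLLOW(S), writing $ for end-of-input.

{$, a, f}

FIRST(Q): from Q::=epsilon we get {epsilon}. So FIRST(Q) = {epsilon}.
FIRST(K): from K::=Q f K c we get {f}; from K::=epsilon we get {epsilon}. So FIRST(K) = {epsilon, f}.
FIRST(S): from S::=epsilon we get {epsilon}; from S::=G G Q Q we get {epsilon, a, f}; from S::=f a f c we get {f}. So FIRST(S) = {epsilon, a, f}.
FIRST(G): from G::=S we get {epsilon, a, f}; from G::=K a we get {a, f}. So FIRST(G) = {epsilon, a, f}.
FOLLOW(S) includes $ since S is the start symbol.
FOLLOW(K): in G::=K a, K is followed by a with FIRST {a}; in K::=Q f K c, K is followed by c with FIRST {c}. Thus FOLLOW(K) = {a, c}.
FOLLOW(S): in G::=S, the suffix after S is empty, so FOLLOW(S) ⊇ FOLLOW(G) = {$, a, f}. Thus FOLLOW(S) = {$, a, f}.
FOLLOW(G): in S::=G G Q Q (occurrence 1), G is followed by G Q Q with FIRST {epsilon, a, f}; in S::=G G Q Q (occurrence 1), the suffix after G is nullable, so FOLLOW(G) ⊇ FOLLOW(S) = {$, a, f}; in S::=G G Q Q (occurrence 2), G is followed by Q Q with FIRST {epsilon}; in S::=G G Q Q (occurrence 2), the suffix after G is nullable, so FOLLOW(G) ⊇ FOLLOW(S) = {$, a, f}. Thus FOLLOW(G) = {$, a, f}.
FOLLOW(Q): in S::=G G Q Q (occurrence 1), Q is followed by Q with FIRST {epsilon}; in S::=G G Q Q (occurrence 1), the suffix after Q is nullable, so FOLLOW(Q) ⊇ FOLLOW(S) = {$, a, f}; in S::=G G Q Q (occurrence 2), the suffix after Q is empty, so FOLLOW(Q) ⊇ FOLLOW(S) = {$, a, f}; in K::=Q f K c, Q is followed by f K c with FIRST {f}. Thus FOLLOW(Q) = {$, a, f}.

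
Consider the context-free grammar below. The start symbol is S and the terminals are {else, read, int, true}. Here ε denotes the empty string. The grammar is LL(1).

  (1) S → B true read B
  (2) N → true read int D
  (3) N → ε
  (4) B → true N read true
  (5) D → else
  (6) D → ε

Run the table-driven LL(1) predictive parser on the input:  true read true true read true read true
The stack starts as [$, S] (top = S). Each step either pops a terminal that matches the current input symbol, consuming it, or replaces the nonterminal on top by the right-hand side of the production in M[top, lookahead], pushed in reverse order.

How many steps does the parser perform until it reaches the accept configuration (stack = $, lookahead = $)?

      Stack                           Input                                      Action
   1  $ S                             true read true true read true read true $  expand S → B true read B
   2  $ B read true B                 true read true true read true read true $  expand B → true N read true
   3  $ B read true true read N true  true read true true read true read true $  match true
   4  $ B read true true read N       read true true read true read true $       expand N → ε
   5  $ B read true true read         read true true read true read true $       match read
   6  $ B read true true              true true read true read true $            match true
   7  $ B read true                   true read true read true $                 match true
   8  $ B read                        read true read true $                      match read
   9  $ B                             true read true $                           expand B → true N read true
  10  $ true read N true              true read true $                           match true
  11  $ true read N                   read true $                                expand N → ε
  12  $ true read                     read true $                                match read
  13  $ true                          true $                                     match true
Accept reached after 13 steps.

13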